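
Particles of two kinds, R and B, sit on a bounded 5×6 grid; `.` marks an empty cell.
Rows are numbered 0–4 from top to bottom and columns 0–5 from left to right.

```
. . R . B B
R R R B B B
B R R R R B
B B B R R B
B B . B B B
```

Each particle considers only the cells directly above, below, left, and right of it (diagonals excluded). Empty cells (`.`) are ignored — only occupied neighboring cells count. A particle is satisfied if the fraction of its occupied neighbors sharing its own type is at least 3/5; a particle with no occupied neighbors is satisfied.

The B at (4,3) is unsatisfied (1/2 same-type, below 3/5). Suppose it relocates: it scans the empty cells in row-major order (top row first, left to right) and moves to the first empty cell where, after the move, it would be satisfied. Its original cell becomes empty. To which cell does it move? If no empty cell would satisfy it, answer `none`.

Vacating (4,3). Empty cells in order:
  (0,0): 0/1 same-type → still unsatisfied.
  (0,1): 0/2 same-type → still unsatisfied.
  (0,3): 2/3 same-type → satisfied — stop here.

(0,3)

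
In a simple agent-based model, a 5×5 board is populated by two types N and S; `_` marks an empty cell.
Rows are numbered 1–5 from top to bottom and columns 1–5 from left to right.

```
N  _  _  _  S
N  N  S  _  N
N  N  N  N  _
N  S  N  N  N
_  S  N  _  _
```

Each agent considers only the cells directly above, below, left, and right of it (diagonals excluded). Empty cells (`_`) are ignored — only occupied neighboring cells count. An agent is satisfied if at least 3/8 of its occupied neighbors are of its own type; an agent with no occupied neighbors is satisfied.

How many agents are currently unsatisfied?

(1,1)N 1/1 ok
(1,5)S 0/1 unhappy
(2,1)N 3/3 ok
(2,2)N 2/3 ok
(2,3)S 0/2 unhappy
(2,5)N 0/1 unhappy
(3,1)N 3/3 ok
(3,2)N 3/4 ok
(3,3)N 3/4 ok
(3,4)N 2/2 ok
(4,1)N 1/2 ok
(4,2)S 1/4 unhappy
(4,3)N 3/4 ok
(4,4)N 3/3 ok
(4,5)N 1/1 ok
(5,2)S 1/2 ok
(5,3)N 1/2 ok
Unsatisfied: (1,5), (2,3), (2,5), (4,2) — 4 in total.

4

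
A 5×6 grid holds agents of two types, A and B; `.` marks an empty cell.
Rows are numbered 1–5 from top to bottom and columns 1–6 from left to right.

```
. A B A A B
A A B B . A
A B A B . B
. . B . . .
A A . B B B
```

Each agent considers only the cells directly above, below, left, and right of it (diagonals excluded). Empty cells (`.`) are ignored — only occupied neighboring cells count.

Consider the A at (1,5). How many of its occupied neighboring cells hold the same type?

Occupied neighbors of (1,5): (1,4)=A, (1,6)=B.
Same type (A): 1 of 2.

1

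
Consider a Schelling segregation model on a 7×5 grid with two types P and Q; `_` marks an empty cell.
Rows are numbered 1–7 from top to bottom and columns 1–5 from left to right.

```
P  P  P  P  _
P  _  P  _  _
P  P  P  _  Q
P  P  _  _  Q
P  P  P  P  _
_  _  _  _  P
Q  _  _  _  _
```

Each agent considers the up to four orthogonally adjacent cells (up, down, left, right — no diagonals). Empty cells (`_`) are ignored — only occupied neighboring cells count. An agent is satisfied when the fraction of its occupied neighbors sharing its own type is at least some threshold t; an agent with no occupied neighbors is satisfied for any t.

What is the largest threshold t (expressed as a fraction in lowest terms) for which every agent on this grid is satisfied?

(1,1)P 2/2
(1,2)P 2/2
(1,3)P 3/3
(1,4)P 1/1
(2,1)P 2/2
(2,3)P 2/2
(3,1)P 3/3
(3,2)P 3/3
(3,3)P 2/2
(3,5)Q 1/1
(4,1)P 3/3
(4,2)P 3/3
(4,5)Q 1/1
(5,1)P 2/2
(5,2)P 3/3
(5,3)P 2/2
(5,4)P 1/1
(6,5)P — no occupied neighbors
(7,1)Q — no occupied neighbors
The smallest same-type fraction is 2/2 at (1,1), which reduces to 1/1. Any threshold above that leaves this agent unsatisfied.

1/1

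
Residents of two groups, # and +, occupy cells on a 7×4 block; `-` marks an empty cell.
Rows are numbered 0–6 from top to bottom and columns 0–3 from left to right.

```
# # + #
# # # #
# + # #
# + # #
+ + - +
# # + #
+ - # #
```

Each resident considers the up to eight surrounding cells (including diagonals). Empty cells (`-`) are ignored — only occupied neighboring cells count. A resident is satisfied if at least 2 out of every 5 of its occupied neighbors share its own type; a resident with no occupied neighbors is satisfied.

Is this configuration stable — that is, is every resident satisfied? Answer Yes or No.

Row 0: (0,0)# 3/3 ok · (0,1)# 4/5 ok · (0,2)+ 0/5 unhappy · (0,3)# 2/3 ok
Row 1: (1,0)# 4/5 ok · (1,1)# 6/8 ok · (1,2)# 6/8 ok · (1,3)# 4/5 ok
Row 2: (2,0)# 3/5 ok · (2,1)+ 1/8 unhappy · (2,2)# 6/8 ok · (2,3)# 5/5 ok
Row 3: (3,0)# 1/5 unhappy · (3,1)+ 3/7 ok · (3,2)# 3/7 ok · (3,3)# 3/4 ok
Row 4: (4,0)+ 2/5 ok · (4,1)+ 3/7 ok · (4,3)+ 1/4 unhappy
Row 5: (5,0)# 1/4 unhappy · (5,1)# 2/6 unhappy · (5,2)+ 2/6 unhappy · (5,3)# 2/4 ok
Row 6: (6,0)+ 0/2 unhappy · (6,2)# 3/4 ok · (6,3)# 2/3 ok
For instance (0,2) has only 0/5 same-type neighbors, below 2/5.

No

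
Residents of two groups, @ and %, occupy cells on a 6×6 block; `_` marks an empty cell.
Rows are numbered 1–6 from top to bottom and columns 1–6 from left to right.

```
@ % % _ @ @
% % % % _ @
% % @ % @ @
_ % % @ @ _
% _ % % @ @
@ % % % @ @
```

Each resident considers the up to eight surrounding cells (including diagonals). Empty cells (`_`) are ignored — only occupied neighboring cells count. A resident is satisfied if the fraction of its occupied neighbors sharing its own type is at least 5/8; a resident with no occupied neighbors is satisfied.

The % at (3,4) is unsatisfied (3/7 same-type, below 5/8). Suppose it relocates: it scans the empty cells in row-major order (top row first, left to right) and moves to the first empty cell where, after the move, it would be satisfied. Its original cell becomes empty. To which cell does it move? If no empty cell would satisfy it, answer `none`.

Vacating (3,4). Empty cells in order:
  (1,4): 3/4 same-type → satisfied — stop here.

(1,4)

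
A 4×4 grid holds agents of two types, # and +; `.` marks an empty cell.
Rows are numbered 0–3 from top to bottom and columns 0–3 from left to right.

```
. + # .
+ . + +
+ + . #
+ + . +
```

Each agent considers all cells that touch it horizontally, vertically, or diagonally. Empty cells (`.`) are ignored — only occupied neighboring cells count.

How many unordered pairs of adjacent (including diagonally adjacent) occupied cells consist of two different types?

Scan each occupied cell's neighbors to the right and below (and the two forward diagonals) so each pair is counted once.
Row 0: +(0,1)–#(0,2)≠ +(0,1)–+(1,2)= +(0,1)–+(1,0)= #(0,2)–+(1,2)≠ #(0,2)–+(1,3)≠  → 3/5 unlike.
Row 1: +(1,0)–+(2,0)= +(1,0)–+(2,1)= +(1,2)–+(1,3)= +(1,2)–#(2,3)≠ +(1,2)–+(2,1)= +(1,3)–#(2,3)≠  → 2/6 unlike.
Row 2: +(2,0)–+(2,1)= +(2,0)–+(3,0)= +(2,0)–+(3,1)= +(2,1)–+(3,1)= +(2,1)–+(3,0)= #(2,3)–+(3,3)≠  → 1/6 unlike.
Row 3: +(3,0)–+(3,1)=  → 0/1 unlike.
Total adjacent occupied pairs: 18; unlike-type pairs: 6.

6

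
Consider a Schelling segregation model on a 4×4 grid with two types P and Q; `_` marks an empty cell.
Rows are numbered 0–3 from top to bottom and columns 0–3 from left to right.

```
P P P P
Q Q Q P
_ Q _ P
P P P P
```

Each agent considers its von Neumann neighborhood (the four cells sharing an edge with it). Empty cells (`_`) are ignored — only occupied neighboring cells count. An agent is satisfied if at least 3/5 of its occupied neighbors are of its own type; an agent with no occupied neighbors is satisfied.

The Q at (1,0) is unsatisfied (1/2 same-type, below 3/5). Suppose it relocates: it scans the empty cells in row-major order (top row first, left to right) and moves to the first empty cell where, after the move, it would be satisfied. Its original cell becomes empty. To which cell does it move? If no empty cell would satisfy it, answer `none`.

none

Vacating (1,0). Empty cells in order:
  (2,0): 1/2 same-type → still unsatisfied.
  (2,2): 2/4 same-type → still unsatisfied.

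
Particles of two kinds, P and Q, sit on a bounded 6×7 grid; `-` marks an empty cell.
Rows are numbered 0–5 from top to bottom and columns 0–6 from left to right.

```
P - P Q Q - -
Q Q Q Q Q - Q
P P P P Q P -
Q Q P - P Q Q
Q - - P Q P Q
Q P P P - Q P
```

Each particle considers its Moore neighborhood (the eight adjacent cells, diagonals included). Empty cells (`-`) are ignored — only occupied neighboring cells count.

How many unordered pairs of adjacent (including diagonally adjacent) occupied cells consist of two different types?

43

Scan each occupied cell's neighbors to the right and below (and the two forward diagonals) so each pair is counted once.
From row 0: 6 unlike of 12 pairs (running 6/12).
From row 1: 13 unlike of 19 pairs (running 19/31).
From row 2: 10 unlike of 19 pairs (running 29/50).
From row 3: 5 unlike of 15 pairs (running 34/65).
From row 4: 7 unlike of 13 pairs (running 41/78).
From row 5: 2 unlike of 4 pairs (running 43/82).
Total adjacent occupied pairs: 82; unlike-type pairs: 43.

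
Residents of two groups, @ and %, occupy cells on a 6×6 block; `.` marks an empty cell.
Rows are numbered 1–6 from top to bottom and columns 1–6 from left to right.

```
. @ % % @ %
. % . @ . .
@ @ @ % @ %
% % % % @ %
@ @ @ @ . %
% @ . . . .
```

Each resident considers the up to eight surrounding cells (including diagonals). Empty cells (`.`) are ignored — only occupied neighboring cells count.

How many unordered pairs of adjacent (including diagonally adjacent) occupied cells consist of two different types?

41

Scan each occupied cell's neighbors to the right and below (and the two forward diagonals) so each pair is counted once.
Row 1: @(1,2)–%(1,3)≠ @(1,2)–%(2,2)≠ %(1,3)–%(1,4)= %(1,3)–@(2,4)≠ %(1,3)–%(2,2)= %(1,4)–@(1,5)≠ %(1,4)–@(2,4)≠ @(1,5)–%(1,6)≠ @(1,5)–@(2,4)=  → 6/9 unlike.
Row 2: %(2,2)–@(3,2)≠ %(2,2)–@(3,3)≠ %(2,2)–@(3,1)≠ @(2,4)–%(3,4)≠ @(2,4)–@(3,5)= @(2,4)–@(3,3)=  → 4/6 unlike.
Row 3: @(3,1)–@(3,2)= @(3,1)–%(4,1)≠ @(3,1)–%(4,2)≠ @(3,2)–@(3,3)= @(3,2)–%(4,2)≠ @(3,2)–%(4,3)≠ @(3,2)–%(4,1)≠ @(3,3)–%(3,4)≠ @(3,3)–%(4,3)≠ @(3,3)–%(4,4)≠ @(3,3)–%(4,2)≠ %(3,4)–@(3,5)≠ %(3,4)–%(4,4)= %(3,4)–@(4,5)≠ %(3,4)–%(4,3)= @(3,5)–%(3,6)≠ @(3,5)–@(4,5)= @(3,5)–%(4,6)≠ @(3,5)–%(4,4)≠ %(3,6)–%(4,6)= %(3,6)–@(4,5)≠  → 15/21 unlike.
Row 4: %(4,1)–%(4,2)= %(4,1)–@(5,1)≠ %(4,1)–@(5,2)≠ %(4,2)–%(4,3)= %(4,2)–@(5,2)≠ %(4,2)–@(5,3)≠ %(4,2)–@(5,1)≠ %(4,3)–%(4,4)= %(4,3)–@(5,3)≠ %(4,3)–@(5,4)≠ %(4,3)–@(5,2)≠ %(4,4)–@(4,5)≠ %(4,4)–@(5,4)≠ %(4,4)–@(5,3)≠ @(4,5)–%(4,6)≠ @(4,5)–%(5,6)≠ @(4,5)–@(5,4)= %(4,6)–%(5,6)=  → 13/18 unlike.
Row 5: @(5,1)–@(5,2)= @(5,1)–%(6,1)≠ @(5,1)–@(6,2)= @(5,2)–@(5,3)= @(5,2)–@(6,2)= @(5,2)–%(6,1)≠ @(5,3)–@(5,4)= @(5,3)–@(6,2)=  → 2/8 unlike.
Row 6: %(6,1)–@(6,2)≠  → 1/1 unlike.
Total adjacent occupied pairs: 63; unlike-type pairs: 41.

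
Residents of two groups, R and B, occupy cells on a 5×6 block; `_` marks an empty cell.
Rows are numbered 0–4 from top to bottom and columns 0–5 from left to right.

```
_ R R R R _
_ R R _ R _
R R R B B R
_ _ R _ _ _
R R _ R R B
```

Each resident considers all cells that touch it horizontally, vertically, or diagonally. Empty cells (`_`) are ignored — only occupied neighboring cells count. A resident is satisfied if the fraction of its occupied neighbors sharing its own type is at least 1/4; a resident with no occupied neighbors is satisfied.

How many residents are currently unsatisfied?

2

(0,1)R 3/3 ✓
(0,2)R 4/4 ✓
(0,3)R 4/4 ✓
(0,4)R 2/2 ✓
(1,1)R 6/6 ✓
(1,2)R 6/7 ✓
(1,4)R 3/5 ✓
(2,0)R 2/2 ✓
(2,1)R 5/5 ✓
(2,2)R 4/5 ✓
(2,3)B 1/5 ✗
(2,4)B 1/3 ✓
(2,5)R 1/2 ✓
(3,2)R 4/5 ✓
(4,0)R 1/1 ✓
(4,1)R 2/2 ✓
(4,3)R 2/2 ✓
(4,4)R 1/2 ✓
(4,5)B 0/1 ✗
Unsatisfied: (2,3), (4,5) — 2 in total.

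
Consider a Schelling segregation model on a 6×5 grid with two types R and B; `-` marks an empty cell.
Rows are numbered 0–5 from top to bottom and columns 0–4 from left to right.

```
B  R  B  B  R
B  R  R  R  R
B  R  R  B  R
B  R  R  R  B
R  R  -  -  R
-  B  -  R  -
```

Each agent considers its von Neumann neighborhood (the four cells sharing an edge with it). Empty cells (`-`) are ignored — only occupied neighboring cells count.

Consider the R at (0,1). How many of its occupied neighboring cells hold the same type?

1

Occupied neighbors of (0,1): (1,1)=R, (0,0)=B, (0,2)=B.
Same type (R): 1 of 3.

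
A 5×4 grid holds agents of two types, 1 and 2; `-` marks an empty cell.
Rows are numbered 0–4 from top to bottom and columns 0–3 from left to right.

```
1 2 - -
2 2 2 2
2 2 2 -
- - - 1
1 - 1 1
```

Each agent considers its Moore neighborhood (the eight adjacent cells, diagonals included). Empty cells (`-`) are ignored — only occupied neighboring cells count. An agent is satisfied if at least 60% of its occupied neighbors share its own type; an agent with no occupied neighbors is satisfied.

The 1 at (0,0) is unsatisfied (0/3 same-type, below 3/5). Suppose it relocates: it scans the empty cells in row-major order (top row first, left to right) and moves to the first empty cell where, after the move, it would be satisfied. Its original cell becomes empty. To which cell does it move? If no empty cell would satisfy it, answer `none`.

(3,2)

Vacating (0,0). Empty cells in order:
  (0,2): 0/4 same-type → still unsatisfied.
  (0,3): 0/2 same-type → still unsatisfied.
  (2,3): 1/4 same-type → still unsatisfied.
  (3,0): 1/3 same-type → still unsatisfied.
  (3,1): 2/5 same-type → still unsatisfied.
  (3,2): 3/5 same-type → satisfied — stop here.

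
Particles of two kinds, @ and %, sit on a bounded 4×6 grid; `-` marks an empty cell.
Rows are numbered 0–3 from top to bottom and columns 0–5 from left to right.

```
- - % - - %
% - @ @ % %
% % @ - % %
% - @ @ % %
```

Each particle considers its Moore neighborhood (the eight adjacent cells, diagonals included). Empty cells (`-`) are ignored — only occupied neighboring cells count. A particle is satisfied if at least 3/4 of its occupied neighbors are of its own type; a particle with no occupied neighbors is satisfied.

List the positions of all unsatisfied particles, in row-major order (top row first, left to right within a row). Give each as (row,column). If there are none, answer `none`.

Row 0: (0,2)% 0/2 not · (0,5)% 2/2 satisfied
Row 1: (1,0)% 2/2 satisfied · (1,2)@ 2/4 not · (1,3)@ 2/5 not · (1,4)% 4/5 satisfied · (1,5)% 4/4 satisfied
Row 2: (2,0)% 3/3 satisfied · (2,1)% 3/6 not · (2,2)@ 4/5 satisfied · (2,4)% 5/7 not · (2,5)% 5/5 satisfied
Row 3: (3,0)% 2/2 satisfied · (3,2)@ 2/3 not · (3,3)@ 2/4 not · (3,4)% 3/4 satisfied · (3,5)% 3/3 satisfied

(0,2), (1,2), (1,3), (2,1), (2,4), (3,2), (3,3)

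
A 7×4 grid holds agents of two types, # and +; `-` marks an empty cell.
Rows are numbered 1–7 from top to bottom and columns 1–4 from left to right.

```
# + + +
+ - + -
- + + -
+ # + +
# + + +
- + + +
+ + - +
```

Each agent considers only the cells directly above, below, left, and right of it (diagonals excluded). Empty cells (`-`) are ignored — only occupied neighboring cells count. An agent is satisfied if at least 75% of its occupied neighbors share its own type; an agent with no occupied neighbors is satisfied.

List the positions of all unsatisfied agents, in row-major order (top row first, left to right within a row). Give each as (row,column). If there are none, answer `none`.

(1,1), (1,2), (2,1), (3,2), (4,1), (4,2), (5,1), (5,2)

Row 1: (1,1)# 0/2 unhappy · (1,2)+ 1/2 unhappy · (1,3)+ 3/3 ok · (1,4)+ 1/1 ok
Row 2: (2,1)+ 0/1 unhappy · (2,3)+ 2/2 ok
Row 3: (3,2)+ 1/2 unhappy · (3,3)+ 3/3 ok
Row 4: (4,1)+ 0/2 unhappy · (4,2)# 0/4 unhappy · (4,3)+ 3/4 ok · (4,4)+ 2/2 ok
Row 5: (5,1)# 0/2 unhappy · (5,2)+ 2/4 unhappy · (5,3)+ 4/4 ok · (5,4)+ 3/3 ok
Row 6: (6,2)+ 3/3 ok · (6,3)+ 3/3 ok · (6,4)+ 3/3 ok
Row 7: (7,1)+ 1/1 ok · (7,2)+ 2/2 ok · (7,4)+ 1/1 ok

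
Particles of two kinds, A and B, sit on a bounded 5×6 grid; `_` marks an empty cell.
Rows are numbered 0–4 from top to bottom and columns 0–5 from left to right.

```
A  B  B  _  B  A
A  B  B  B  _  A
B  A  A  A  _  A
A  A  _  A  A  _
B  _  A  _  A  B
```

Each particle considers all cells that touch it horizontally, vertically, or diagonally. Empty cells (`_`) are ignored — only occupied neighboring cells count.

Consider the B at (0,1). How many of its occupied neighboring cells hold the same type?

Occupied neighbors of (0,1): (0,0)=A, (0,2)=B, (1,0)=A, (1,1)=B, (1,2)=B.
Same type (B): 3 of 5.

3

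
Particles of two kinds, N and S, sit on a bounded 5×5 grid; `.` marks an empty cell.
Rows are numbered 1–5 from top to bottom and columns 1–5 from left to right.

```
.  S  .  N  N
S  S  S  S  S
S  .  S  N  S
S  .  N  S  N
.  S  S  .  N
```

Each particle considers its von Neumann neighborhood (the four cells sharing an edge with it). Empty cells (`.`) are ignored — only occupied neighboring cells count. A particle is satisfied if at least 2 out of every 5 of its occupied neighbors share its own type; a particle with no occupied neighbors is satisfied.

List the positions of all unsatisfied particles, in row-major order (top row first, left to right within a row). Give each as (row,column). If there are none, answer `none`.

(3,3), (3,4), (3,5), (4,3), (4,4), (4,5)

Row 1: (1,2)S 1/1 ok · (1,4)N 1/2 ok · (1,5)N 1/2 ok
Row 2: (2,1)S 2/2 ok · (2,2)S 3/3 ok · (2,3)S 3/3 ok · (2,4)S 2/4 ok · (2,5)S 2/3 ok
Row 3: (3,1)S 2/2 ok · (3,3)S 1/3 unhappy · (3,4)N 0/4 unhappy · (3,5)S 1/3 unhappy
Row 4: (4,1)S 1/1 ok · (4,3)N 0/3 unhappy · (4,4)S 0/3 unhappy · (4,5)N 1/3 unhappy
Row 5: (5,2)S 1/1 ok · (5,3)S 1/2 ok · (5,5)N 1/1 ok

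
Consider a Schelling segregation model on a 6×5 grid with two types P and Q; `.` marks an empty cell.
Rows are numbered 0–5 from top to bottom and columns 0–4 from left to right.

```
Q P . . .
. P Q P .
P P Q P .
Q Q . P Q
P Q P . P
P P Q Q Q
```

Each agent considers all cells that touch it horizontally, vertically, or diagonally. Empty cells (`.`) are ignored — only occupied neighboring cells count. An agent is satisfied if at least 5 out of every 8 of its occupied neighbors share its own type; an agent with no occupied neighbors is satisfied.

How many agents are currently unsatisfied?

(0,0)Q 0/2 unhappy
(0,1)P 1/3 unhappy
(1,1)P 3/6 unhappy
(1,2)Q 1/6 unhappy
(1,3)P 1/3 unhappy
(2,0)P 2/4 unhappy
(2,1)P 2/6 unhappy
(2,2)Q 2/7 unhappy
(2,3)P 2/5 unhappy
(3,0)Q 2/5 unhappy
(3,1)Q 3/7 unhappy
(3,3)P 3/5 unhappy
(3,4)Q 0/3 unhappy
(4,0)P 2/5 unhappy
(4,1)Q 3/7 unhappy
(4,2)P 2/6 unhappy
(4,4)P 1/4 unhappy
(5,0)P 2/3 ok
(5,1)P 3/5 unhappy
(5,2)Q 2/4 unhappy
(5,3)Q 2/4 unhappy
(5,4)Q 1/2 unhappy
Unsatisfied: (0,0), (0,1), (1,1), (1,2), (1,3), (2,0), (2,1), (2,2), (2,3), (3,0), (3,1), (3,3), (3,4), (4,0), (4,1), (4,2), (4,4), (5,1), (5,2), (5,3), (5,4) — 21 in total.

21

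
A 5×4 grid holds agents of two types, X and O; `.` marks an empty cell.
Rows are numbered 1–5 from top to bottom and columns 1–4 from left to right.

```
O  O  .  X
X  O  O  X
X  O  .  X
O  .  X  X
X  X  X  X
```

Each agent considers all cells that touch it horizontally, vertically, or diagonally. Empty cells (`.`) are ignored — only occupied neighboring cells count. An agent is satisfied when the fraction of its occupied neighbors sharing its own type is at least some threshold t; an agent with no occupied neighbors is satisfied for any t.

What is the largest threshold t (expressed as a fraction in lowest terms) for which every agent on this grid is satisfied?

(1,1)O 2/3
(1,2)O 3/4
(1,4)X 1/2
(2,1)X 1/5
(2,2)O 4/6
(2,3)O 3/6
(2,4)X 2/3
(3,1)X 1/4
(3,2)O 3/6
(3,4)X 3/4
(4,1)O 1/4
(4,3)X 5/6
(4,4)X 4/4
(5,1)X 1/2
(5,2)X 3/4
(5,3)X 4/4
(5,4)X 3/3
The smallest same-type fraction is 1/5 at (2,1), which reduces to 1/5. Any threshold above that leaves this agent unsatisfied.

1/5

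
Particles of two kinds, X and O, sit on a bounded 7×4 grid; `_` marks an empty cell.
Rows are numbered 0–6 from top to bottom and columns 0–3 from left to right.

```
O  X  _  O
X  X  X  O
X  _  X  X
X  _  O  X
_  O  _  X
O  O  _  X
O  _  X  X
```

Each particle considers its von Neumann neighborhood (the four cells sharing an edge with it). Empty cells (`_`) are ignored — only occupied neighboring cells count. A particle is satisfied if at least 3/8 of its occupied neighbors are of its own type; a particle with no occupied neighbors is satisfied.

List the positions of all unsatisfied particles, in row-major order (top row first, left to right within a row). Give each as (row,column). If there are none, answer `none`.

(0,0), (1,3), (3,2)

Row 0: (0,0)O 0/2 unhappy · (0,1)X 1/2 ok · (0,3)O 1/1 ok
Row 1: (1,0)X 2/3 ok · (1,1)X 3/3 ok · (1,2)X 2/3 ok · (1,3)O 1/3 unhappy
Row 2: (2,0)X 2/2 ok · (2,2)X 2/3 ok · (2,3)X 2/3 ok
Row 3: (3,0)X 1/1 ok · (3,2)O 0/2 unhappy · (3,3)X 2/3 ok
Row 4: (4,1)O 1/1 ok · (4,3)X 2/2 ok
Row 5: (5,0)O 2/2 ok · (5,1)O 2/2 ok · (5,3)X 2/2 ok
Row 6: (6,0)O 1/1 ok · (6,2)X 1/1 ok · (6,3)X 2/2 ok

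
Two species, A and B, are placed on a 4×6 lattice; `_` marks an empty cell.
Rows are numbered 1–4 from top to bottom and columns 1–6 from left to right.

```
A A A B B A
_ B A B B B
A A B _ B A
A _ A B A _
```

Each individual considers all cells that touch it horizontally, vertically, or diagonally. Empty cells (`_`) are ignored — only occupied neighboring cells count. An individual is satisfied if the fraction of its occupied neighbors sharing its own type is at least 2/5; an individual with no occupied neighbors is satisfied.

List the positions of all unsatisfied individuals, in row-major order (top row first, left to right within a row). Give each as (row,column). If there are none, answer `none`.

(1,6), (2,2), (3,6), (4,3), (4,5)

Row 1: (1,1)A 1/2 ✓ · (1,2)A 3/4 ✓ · (1,3)A 2/5 ✓ · (1,4)B 3/5 ✓ · (1,5)B 4/5 ✓ · (1,6)A 0/3 ✗
Row 2: (2,2)B 1/7 ✗ · (2,3)A 3/7 ✓ · (2,4)B 5/7 ✓ · (2,5)B 5/7 ✓ · (2,6)B 3/5 ✓
Row 3: (3,1)A 2/3 ✓ · (3,2)A 4/6 ✓ · (3,3)B 3/6 ✓ · (3,5)B 4/6 ✓ · (3,6)A 1/4 ✗
Row 4: (4,1)A 2/2 ✓ · (4,3)A 1/3 ✗ · (4,4)B 2/4 ✓ · (4,5)A 1/3 ✗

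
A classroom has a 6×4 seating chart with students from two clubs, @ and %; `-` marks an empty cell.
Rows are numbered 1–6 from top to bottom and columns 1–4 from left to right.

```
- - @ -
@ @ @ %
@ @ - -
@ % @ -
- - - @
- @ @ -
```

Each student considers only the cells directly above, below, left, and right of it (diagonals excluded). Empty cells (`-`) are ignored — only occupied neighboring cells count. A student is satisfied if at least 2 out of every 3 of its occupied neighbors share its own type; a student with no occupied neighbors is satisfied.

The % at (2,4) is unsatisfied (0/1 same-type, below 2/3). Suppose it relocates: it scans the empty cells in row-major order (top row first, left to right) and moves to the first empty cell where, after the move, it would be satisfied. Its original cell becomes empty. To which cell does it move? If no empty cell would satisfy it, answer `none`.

(3,4)

Vacating (2,4). Empty cells in order:
  (1,1): 0/1 same-type → still unsatisfied.
  (1,2): 0/2 same-type → still unsatisfied.
  (1,4): 0/1 same-type → still unsatisfied.
  (3,3): 0/3 same-type → still unsatisfied.
  (3,4): 0/0 same-type → satisfied — stop here.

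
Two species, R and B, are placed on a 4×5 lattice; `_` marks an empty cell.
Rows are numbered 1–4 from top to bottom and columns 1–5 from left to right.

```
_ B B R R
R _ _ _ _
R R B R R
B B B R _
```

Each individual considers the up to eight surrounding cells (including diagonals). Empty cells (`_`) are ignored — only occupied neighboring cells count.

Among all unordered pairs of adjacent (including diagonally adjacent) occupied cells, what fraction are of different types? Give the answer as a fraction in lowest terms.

1/2

Scan each occupied cell's neighbors to the right and below (and the two forward diagonals) so each pair is counted once.
Row 1: B(1,2)–B(1,3)= B(1,2)–R(2,1)≠ B(1,3)–R(1,4)≠ R(1,4)–R(1,5)=  → 2/4 unlike.
Row 2: R(2,1)–R(3,1)= R(2,1)–R(3,2)=  → 0/2 unlike.
Row 3: R(3,1)–R(3,2)= R(3,1)–B(4,1)≠ R(3,1)–B(4,2)≠ R(3,2)–B(3,3)≠ R(3,2)–B(4,2)≠ R(3,2)–B(4,3)≠ R(3,2)–B(4,1)≠ B(3,3)–R(3,4)≠ B(3,3)–B(4,3)= B(3,3)–R(4,4)≠ B(3,3)–B(4,2)= R(3,4)–R(3,5)= R(3,4)–R(4,4)= R(3,4)–B(4,3)≠ R(3,5)–R(4,4)=  → 9/15 unlike.
Row 4: B(4,1)–B(4,2)= B(4,2)–B(4,3)= B(4,3)–R(4,4)≠  → 1/3 unlike.
Total adjacent occupied pairs: 24; unlike-type pairs: 12.
12/24 reduces to 1/2.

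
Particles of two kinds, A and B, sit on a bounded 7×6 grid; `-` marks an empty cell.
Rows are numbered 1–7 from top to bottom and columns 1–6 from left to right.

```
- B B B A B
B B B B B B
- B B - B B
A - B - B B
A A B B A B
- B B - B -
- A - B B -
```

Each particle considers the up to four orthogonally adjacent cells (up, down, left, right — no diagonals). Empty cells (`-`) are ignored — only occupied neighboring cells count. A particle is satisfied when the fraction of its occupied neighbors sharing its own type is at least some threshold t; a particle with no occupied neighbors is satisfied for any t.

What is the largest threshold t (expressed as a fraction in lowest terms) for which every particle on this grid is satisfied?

0/1

(1,2)B 2/2
(1,3)B 3/3
(1,4)B 2/3
(1,5)A 0/3
(1,6)B 1/2
(2,1)B 1/1
(2,2)B 4/4
(2,3)B 4/4
(2,4)B 3/3
(2,5)B 3/4
(2,6)B 3/3
(3,2)B 2/2
(3,3)B 3/3
(3,5)B 3/3
(3,6)B 3/3
(4,1)A 1/1
(4,3)B 2/2
(4,5)B 2/3
(4,6)B 3/3
(5,1)A 2/2
(5,2)A 1/3
(5,3)B 3/4
(5,4)B 1/2
(5,5)A 0/4
(5,6)B 1/2
(6,2)B 1/3
(6,3)B 2/2
(6,5)B 1/2
(7,2)A 0/1
(7,4)B 1/1
(7,5)B 2/2
The smallest same-type fraction is 0/3 at (1,5), which reduces to 0/1. Any threshold above that leaves this particle unsatisfied.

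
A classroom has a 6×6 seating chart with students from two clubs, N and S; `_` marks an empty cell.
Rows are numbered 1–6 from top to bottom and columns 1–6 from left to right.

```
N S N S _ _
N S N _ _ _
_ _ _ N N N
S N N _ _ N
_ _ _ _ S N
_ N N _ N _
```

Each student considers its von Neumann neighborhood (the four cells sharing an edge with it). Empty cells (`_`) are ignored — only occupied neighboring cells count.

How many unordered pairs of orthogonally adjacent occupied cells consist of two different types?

Scan each occupied cell's neighbors to the right and below so each pair is counted once.
From row 1: 3 unlike of 6 pairs (running 3/6).
From row 2: 2 unlike of 2 pairs (running 5/8).
From row 3: 0 unlike of 3 pairs (running 5/11).
From row 4: 1 unlike of 3 pairs (running 6/14).
From row 5: 2 unlike of 2 pairs (running 8/16).
From row 6: 0 unlike of 1 pairs (running 8/17).
Total adjacent occupied pairs: 17; unlike-type pairs: 8.

8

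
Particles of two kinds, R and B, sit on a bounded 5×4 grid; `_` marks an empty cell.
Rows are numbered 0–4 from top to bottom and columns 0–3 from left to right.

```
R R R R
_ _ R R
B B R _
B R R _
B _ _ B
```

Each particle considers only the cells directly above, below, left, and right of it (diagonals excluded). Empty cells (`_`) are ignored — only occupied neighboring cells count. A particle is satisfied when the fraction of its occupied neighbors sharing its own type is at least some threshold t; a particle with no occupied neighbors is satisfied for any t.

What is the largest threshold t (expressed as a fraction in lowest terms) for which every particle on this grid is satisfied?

(0,0)R 1/1
(0,1)R 2/2
(0,2)R 3/3
(0,3)R 2/2
(1,2)R 3/3
(1,3)R 2/2
(2,0)B 2/2
(2,1)B 1/3
(2,2)R 2/3
(3,0)B 2/3
(3,1)R 1/3
(3,2)R 2/2
(4,0)B 1/1
(4,3)B — no occupied neighbors
The smallest same-type fraction is 1/3 at (2,1), which reduces to 1/3. Any threshold above that leaves this particle unsatisfied.

1/3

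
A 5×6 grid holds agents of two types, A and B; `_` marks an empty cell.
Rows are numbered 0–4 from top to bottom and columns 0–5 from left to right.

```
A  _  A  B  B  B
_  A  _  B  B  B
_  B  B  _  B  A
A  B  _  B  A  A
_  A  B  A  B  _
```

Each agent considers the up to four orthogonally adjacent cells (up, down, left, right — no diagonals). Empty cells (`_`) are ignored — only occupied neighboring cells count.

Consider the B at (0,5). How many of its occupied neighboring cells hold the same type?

2

Occupied neighbors of (0,5): (1,5)=B, (0,4)=B.
Same type (B): 2 of 2.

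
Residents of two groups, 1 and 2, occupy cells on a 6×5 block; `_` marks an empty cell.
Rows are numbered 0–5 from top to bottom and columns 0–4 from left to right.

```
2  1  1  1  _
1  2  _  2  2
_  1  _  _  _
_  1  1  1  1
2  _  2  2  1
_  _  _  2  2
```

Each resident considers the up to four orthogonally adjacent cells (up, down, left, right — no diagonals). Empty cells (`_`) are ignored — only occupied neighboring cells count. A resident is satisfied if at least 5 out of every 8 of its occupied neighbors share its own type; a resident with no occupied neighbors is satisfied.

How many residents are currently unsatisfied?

11

(0,0)2 0/2 ✗
(0,1)1 1/3 ✗
(0,2)1 2/2 ✓
(0,3)1 1/2 ✗
(1,0)1 0/2 ✗
(1,1)2 0/3 ✗
(1,3)2 1/2 ✗
(1,4)2 1/1 ✓
(2,1)1 1/2 ✗
(3,1)1 2/2 ✓
(3,2)1 2/3 ✓
(3,3)1 2/3 ✓
(3,4)1 2/2 ✓
(4,0)2 0/0 ✓
(4,2)2 1/2 ✗
(4,3)2 2/4 ✗
(4,4)1 1/3 ✗
(5,3)2 2/2 ✓
(5,4)2 1/2 ✗
Unsatisfied: (0,0), (0,1), (0,3), (1,0), (1,1), (1,3), (2,1), (4,2), (4,3), (4,4), (5,4) — 11 in total.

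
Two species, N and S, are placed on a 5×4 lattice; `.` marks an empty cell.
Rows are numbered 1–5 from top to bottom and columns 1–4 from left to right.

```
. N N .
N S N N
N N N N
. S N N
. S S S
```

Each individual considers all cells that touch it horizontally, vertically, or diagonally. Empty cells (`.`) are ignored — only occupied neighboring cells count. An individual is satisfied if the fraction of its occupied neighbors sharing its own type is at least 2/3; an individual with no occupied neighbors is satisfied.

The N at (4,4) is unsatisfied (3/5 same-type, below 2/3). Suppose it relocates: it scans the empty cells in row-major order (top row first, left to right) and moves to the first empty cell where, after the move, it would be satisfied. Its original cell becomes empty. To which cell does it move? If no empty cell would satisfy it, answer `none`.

(1,1)

Vacating (4,4). Empty cells in order:
  (1,1): 2/3 same-type → satisfied — stop here.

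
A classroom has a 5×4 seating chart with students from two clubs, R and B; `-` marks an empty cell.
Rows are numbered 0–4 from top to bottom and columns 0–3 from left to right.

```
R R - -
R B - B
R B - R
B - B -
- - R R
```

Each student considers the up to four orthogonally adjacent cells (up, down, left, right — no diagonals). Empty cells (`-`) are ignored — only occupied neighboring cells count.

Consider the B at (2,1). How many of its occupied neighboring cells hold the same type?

1

Occupied neighbors of (2,1): (1,1)=B, (2,0)=R.
Same type (B): 1 of 2.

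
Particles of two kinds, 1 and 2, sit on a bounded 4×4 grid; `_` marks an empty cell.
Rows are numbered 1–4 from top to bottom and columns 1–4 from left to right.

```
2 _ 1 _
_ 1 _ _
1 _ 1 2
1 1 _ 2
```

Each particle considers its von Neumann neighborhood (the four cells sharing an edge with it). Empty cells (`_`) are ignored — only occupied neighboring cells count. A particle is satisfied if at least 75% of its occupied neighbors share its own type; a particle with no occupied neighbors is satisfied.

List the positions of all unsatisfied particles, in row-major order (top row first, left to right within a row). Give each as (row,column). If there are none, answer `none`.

(1,1)2 0/0 ✓
(1,3)1 0/0 ✓
(2,2)1 0/0 ✓
(3,1)1 1/1 ✓
(3,3)1 0/1 ✗
(3,4)2 1/2 ✗
(4,1)1 2/2 ✓
(4,2)1 1/1 ✓
(4,4)2 1/1 ✓

(3,3), (3,4)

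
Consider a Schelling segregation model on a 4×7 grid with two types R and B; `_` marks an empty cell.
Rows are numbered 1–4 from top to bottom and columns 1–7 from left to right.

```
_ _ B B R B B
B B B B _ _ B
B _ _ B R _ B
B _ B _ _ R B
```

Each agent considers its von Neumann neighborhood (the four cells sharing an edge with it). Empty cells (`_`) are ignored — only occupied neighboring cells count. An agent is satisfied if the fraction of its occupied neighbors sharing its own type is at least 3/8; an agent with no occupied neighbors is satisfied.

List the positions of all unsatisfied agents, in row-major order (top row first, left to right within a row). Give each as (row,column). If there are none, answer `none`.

(1,5), (3,5), (4,6)

(1,3)B 2/2 ✓
(1,4)B 2/3 ✓
(1,5)R 0/2 ✗
(1,6)B 1/2 ✓
(1,7)B 2/2 ✓
(2,1)B 2/2 ✓
(2,2)B 2/2 ✓
(2,3)B 3/3 ✓
(2,4)B 3/3 ✓
(2,7)B 2/2 ✓
(3,1)B 2/2 ✓
(3,4)B 1/2 ✓
(3,5)R 0/1 ✗
(3,7)B 2/2 ✓
(4,1)B 1/1 ✓
(4,3)B 0/0 ✓
(4,6)R 0/1 ✗
(4,7)B 1/2 ✓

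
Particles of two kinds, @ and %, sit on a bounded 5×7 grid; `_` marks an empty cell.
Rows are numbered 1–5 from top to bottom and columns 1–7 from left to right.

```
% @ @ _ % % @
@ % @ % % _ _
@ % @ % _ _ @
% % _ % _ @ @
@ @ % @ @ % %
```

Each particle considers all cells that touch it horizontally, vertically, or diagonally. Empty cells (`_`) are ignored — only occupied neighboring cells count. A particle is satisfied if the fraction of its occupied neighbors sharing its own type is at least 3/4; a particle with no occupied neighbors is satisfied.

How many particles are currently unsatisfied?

25

(1,1)% 1/3 not
(1,2)@ 3/5 not
(1,3)@ 2/4 not
(1,5)% 3/3 satisfied
(1,6)% 2/3 not
(1,7)@ 0/1 not
(2,1)@ 2/5 not
(2,2)% 2/8 not
(2,3)@ 3/7 not
(2,4)% 3/6 not
(2,5)% 4/4 satisfied
(3,1)@ 1/5 not
(3,2)% 3/7 not
(3,3)@ 1/7 not
(3,4)% 3/5 not
(3,7)@ 2/2 satisfied
(4,1)% 2/5 not
(4,2)% 3/7 not
(4,4)% 2/5 not
(4,6)@ 3/5 not
(4,7)@ 2/4 not
(5,1)@ 1/3 not
(5,2)@ 1/4 not
(5,3)% 2/4 not
(5,4)@ 1/3 not
(5,5)@ 2/4 not
(5,6)% 1/4 not
(5,7)% 1/3 not
Unsatisfied: (1,1), (1,2), (1,3), (1,6), (1,7), (2,1), (2,2), (2,3), (2,4), (3,1), (3,2), (3,3), (3,4), (4,1), (4,2), (4,4), (4,6), (4,7), (5,1), (5,2), (5,3), (5,4), (5,5), (5,6), (5,7) — 25 in total.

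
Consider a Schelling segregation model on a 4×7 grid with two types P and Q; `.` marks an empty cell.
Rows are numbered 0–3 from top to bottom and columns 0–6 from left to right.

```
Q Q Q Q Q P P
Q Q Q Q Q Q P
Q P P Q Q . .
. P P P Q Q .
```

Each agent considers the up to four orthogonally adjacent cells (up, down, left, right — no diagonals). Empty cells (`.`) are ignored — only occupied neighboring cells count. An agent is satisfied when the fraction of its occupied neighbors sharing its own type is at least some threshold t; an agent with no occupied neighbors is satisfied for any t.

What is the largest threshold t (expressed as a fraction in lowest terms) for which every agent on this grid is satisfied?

Row 0: (0,0)Q 2/2 · (0,1)Q 3/3 · (0,2)Q 3/3 · (0,3)Q 3/3 · (0,4)Q 2/3 · (0,5)P 1/3 · (0,6)P 2/2
Row 1: (1,0)Q 3/3 · (1,1)Q 3/4 · (1,2)Q 3/4 · (1,3)Q 4/4 · (1,4)Q 4/4 · (1,5)Q 1/3 · (1,6)P 1/2
Row 2: (2,0)Q 1/2 · (2,1)P 2/4 · (2,2)P 2/4 · (2,3)Q 2/4 · (2,4)Q 3/3
Row 3: (3,1)P 2/2 · (3,2)P 3/3 · (3,3)P 1/3 · (3,4)Q 2/3 · (3,5)Q 1/1
The smallest same-type fraction is 1/3 at (0,5), which reduces to 1/3. Any threshold above that leaves this agent unsatisfied.

1/3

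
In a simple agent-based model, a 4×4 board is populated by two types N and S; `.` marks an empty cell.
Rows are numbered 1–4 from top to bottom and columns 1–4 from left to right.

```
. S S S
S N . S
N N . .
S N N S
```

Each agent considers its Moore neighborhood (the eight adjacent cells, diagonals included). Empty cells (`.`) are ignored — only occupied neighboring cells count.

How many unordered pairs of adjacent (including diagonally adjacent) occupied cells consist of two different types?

9

Scan each occupied cell's neighbors to the right and below (and the two forward diagonals) so each pair is counted once.
Row 1: S(1,2)–S(1,3)= S(1,2)–N(2,2)≠ S(1,2)–S(2,1)= S(1,3)–S(1,4)= S(1,3)–S(2,4)= S(1,3)–N(2,2)≠ S(1,4)–S(2,4)=  → 2/7 unlike.
Row 2: S(2,1)–N(2,2)≠ S(2,1)–N(3,1)≠ S(2,1)–N(3,2)≠ N(2,2)–N(3,2)= N(2,2)–N(3,1)=  → 3/5 unlike.
Row 3: N(3,1)–N(3,2)= N(3,1)–S(4,1)≠ N(3,1)–N(4,2)= N(3,2)–N(4,2)= N(3,2)–N(4,3)= N(3,2)–S(4,1)≠  → 2/6 unlike.
Row 4: S(4,1)–N(4,2)≠ N(4,2)–N(4,3)= N(4,3)–S(4,4)≠  → 2/3 unlike.
Total adjacent occupied pairs: 21; unlike-type pairs: 9.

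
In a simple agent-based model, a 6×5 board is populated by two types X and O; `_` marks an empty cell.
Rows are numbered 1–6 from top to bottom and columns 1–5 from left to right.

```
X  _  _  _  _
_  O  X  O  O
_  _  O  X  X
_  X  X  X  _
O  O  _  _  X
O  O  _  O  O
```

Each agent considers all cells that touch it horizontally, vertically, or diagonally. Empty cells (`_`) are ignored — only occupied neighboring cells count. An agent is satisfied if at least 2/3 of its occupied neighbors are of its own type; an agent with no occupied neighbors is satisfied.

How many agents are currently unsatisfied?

14

(1,1)X 0/1 ✗
(2,2)O 1/3 ✗
(2,3)X 1/4 ✗
(2,4)O 2/5 ✗
(2,5)O 1/3 ✗
(3,3)O 2/7 ✗
(3,4)X 4/7 ✗
(3,5)X 2/4 ✗
(4,2)X 1/4 ✗
(4,3)X 3/5 ✗
(4,4)X 4/5 ✓
(5,1)O 3/4 ✓
(5,2)O 3/5 ✗
(5,5)X 1/3 ✗
(6,1)O 3/3 ✓
(6,2)O 3/3 ✓
(6,4)O 1/2 ✗
(6,5)O 1/2 ✗
Unsatisfied: (1,1), (2,2), (2,3), (2,4), (2,5), (3,3), (3,4), (3,5), (4,2), (4,3), (5,2), (5,5), (6,4), (6,5) — 14 in total.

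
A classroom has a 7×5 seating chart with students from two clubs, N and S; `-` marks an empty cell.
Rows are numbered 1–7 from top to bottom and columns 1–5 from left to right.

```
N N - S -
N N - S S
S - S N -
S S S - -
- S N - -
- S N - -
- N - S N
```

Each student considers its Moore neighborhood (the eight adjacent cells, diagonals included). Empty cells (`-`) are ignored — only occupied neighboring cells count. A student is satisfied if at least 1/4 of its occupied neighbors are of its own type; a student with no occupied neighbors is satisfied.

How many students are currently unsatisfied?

(1,1)N 3/3 ok
(1,2)N 3/3 ok
(1,4)S 2/2 ok
(2,1)N 3/4 ok
(2,2)N 3/5 ok
(2,4)S 3/4 ok
(2,5)S 2/3 ok
(3,1)S 2/4 ok
(3,3)S 3/5 ok
(3,4)N 0/4 unhappy
(4,1)S 3/3 ok
(4,2)S 5/6 ok
(4,3)S 3/5 ok
(5,2)S 4/6 ok
(5,3)N 1/5 unhappy
(6,2)S 1/4 ok
(6,3)N 2/5 ok
(7,2)N 1/2 ok
(7,4)S 0/2 unhappy
(7,5)N 0/1 unhappy
Unsatisfied: (3,4), (5,3), (7,4), (7,5) — 4 in total.

4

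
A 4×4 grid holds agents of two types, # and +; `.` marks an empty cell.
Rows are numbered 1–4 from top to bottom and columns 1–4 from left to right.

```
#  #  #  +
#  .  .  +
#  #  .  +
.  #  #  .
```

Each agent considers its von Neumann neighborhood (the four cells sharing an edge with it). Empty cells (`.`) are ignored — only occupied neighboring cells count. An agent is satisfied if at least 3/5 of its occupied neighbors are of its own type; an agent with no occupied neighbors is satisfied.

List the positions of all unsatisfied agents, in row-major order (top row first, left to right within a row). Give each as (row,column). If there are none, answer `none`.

(1,3), (1,4)

Row 1: (1,1)# 2/2 ok · (1,2)# 2/2 ok · (1,3)# 1/2 unhappy · (1,4)+ 1/2 unhappy
Row 2: (2,1)# 2/2 ok · (2,4)+ 2/2 ok
Row 3: (3,1)# 2/2 ok · (3,2)# 2/2 ok · (3,4)+ 1/1 ok
Row 4: (4,2)# 2/2 ok · (4,3)# 1/1 ok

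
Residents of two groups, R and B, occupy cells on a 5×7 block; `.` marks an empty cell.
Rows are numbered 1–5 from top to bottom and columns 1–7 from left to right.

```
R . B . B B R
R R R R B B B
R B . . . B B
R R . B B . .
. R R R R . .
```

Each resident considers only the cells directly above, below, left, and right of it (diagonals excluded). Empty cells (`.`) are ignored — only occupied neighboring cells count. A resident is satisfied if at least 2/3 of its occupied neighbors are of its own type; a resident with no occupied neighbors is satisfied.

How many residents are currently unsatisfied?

7

Row 1: (1,1)R 1/1 satisfied · (1,3)B 0/1 not · (1,5)B 2/2 satisfied · (1,6)B 2/3 satisfied · (1,7)R 0/2 not
Row 2: (2,1)R 3/3 satisfied · (2,2)R 2/3 satisfied · (2,3)R 2/3 satisfied · (2,4)R 1/2 not · (2,5)B 2/3 satisfied · (2,6)B 4/4 satisfied · (2,7)B 2/3 satisfied
Row 3: (3,1)R 2/3 satisfied · (3,2)B 0/3 not · (3,6)B 2/2 satisfied · (3,7)B 2/2 satisfied
Row 4: (4,1)R 2/2 satisfied · (4,2)R 2/3 satisfied · (4,4)B 1/2 not · (4,5)B 1/2 not
Row 5: (5,2)R 2/2 satisfied · (5,3)R 2/2 satisfied · (5,4)R 2/3 satisfied · (5,5)R 1/2 not
Unsatisfied: (1,3), (1,7), (2,4), (3,2), (4,4), (4,5), (5,5) — 7 in total.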